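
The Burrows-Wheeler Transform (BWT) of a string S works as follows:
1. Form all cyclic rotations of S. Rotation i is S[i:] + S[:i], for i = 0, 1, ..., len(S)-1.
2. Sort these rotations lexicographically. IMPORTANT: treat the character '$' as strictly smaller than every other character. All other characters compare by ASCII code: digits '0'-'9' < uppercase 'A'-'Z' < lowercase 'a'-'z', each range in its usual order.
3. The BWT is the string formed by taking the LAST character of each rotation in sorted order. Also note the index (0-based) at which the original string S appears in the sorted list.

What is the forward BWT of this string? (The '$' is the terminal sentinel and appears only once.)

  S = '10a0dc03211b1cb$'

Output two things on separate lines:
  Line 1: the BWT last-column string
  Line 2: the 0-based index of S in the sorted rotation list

Answer: bc1a$21b300c1d10
4

Derivation:
All 16 rotations (rotation i = S[i:]+S[:i]):
  rot[0] = 10a0dc03211b1cb$
  rot[1] = 0a0dc03211b1cb$1
  rot[2] = a0dc03211b1cb$10
  rot[3] = 0dc03211b1cb$10a
  rot[4] = dc03211b1cb$10a0
  rot[5] = c03211b1cb$10a0d
  rot[6] = 03211b1cb$10a0dc
  rot[7] = 3211b1cb$10a0dc0
  rot[8] = 211b1cb$10a0dc03
  rot[9] = 11b1cb$10a0dc032
  rot[10] = 1b1cb$10a0dc0321
  rot[11] = b1cb$10a0dc03211
  rot[12] = 1cb$10a0dc03211b
  rot[13] = cb$10a0dc03211b1
  rot[14] = b$10a0dc03211b1c
  rot[15] = $10a0dc03211b1cb
Sorted (with $ < everything):
  sorted[0] = $10a0dc03211b1cb  (last char: 'b')
  sorted[1] = 03211b1cb$10a0dc  (last char: 'c')
  sorted[2] = 0a0dc03211b1cb$1  (last char: '1')
  sorted[3] = 0dc03211b1cb$10a  (last char: 'a')
  sorted[4] = 10a0dc03211b1cb$  (last char: '$')
  sorted[5] = 11b1cb$10a0dc032  (last char: '2')
  sorted[6] = 1b1cb$10a0dc0321  (last char: '1')
  sorted[7] = 1cb$10a0dc03211b  (last char: 'b')
  sorted[8] = 211b1cb$10a0dc03  (last char: '3')
  sorted[9] = 3211b1cb$10a0dc0  (last char: '0')
  sorted[10] = a0dc03211b1cb$10  (last char: '0')
  sorted[11] = b$10a0dc03211b1c  (last char: 'c')
  sorted[12] = b1cb$10a0dc03211  (last char: '1')
  sorted[13] = c03211b1cb$10a0d  (last char: 'd')
  sorted[14] = cb$10a0dc03211b1  (last char: '1')
  sorted[15] = dc03211b1cb$10a0  (last char: '0')
Last column: bc1a$21b300c1d10
Original string S is at sorted index 4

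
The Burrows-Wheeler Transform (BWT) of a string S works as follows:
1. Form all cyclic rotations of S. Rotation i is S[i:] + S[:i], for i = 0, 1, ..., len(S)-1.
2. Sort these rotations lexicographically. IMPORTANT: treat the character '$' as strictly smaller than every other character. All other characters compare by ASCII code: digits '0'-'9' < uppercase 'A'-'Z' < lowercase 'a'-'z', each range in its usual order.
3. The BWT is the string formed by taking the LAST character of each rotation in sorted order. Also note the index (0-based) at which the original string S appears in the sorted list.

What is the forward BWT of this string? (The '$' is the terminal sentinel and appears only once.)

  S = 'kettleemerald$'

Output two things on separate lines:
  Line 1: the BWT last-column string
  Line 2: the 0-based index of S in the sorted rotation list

Answer: drllemk$ateete
7

Derivation:
All 14 rotations (rotation i = S[i:]+S[:i]):
  rot[0] = kettleemerald$
  rot[1] = ettleemerald$k
  rot[2] = ttleemerald$ke
  rot[3] = tleemerald$ket
  rot[4] = leemerald$kett
  rot[5] = eemerald$kettl
  rot[6] = emerald$kettle
  rot[7] = merald$kettlee
  rot[8] = erald$kettleem
  rot[9] = rald$kettleeme
  rot[10] = ald$kettleemer
  rot[11] = ld$kettleemera
  rot[12] = d$kettleemeral
  rot[13] = $kettleemerald
Sorted (with $ < everything):
  sorted[0] = $kettleemerald  (last char: 'd')
  sorted[1] = ald$kettleemer  (last char: 'r')
  sorted[2] = d$kettleemeral  (last char: 'l')
  sorted[3] = eemerald$kettl  (last char: 'l')
  sorted[4] = emerald$kettle  (last char: 'e')
  sorted[5] = erald$kettleem  (last char: 'm')
  sorted[6] = ettleemerald$k  (last char: 'k')
  sorted[7] = kettleemerald$  (last char: '$')
  sorted[8] = ld$kettleemera  (last char: 'a')
  sorted[9] = leemerald$kett  (last char: 't')
  sorted[10] = merald$kettlee  (last char: 'e')
  sorted[11] = rald$kettleeme  (last char: 'e')
  sorted[12] = tleemerald$ket  (last char: 't')
  sorted[13] = ttleemerald$ke  (last char: 'e')
Last column: drllemk$ateete
Original string S is at sorted index 7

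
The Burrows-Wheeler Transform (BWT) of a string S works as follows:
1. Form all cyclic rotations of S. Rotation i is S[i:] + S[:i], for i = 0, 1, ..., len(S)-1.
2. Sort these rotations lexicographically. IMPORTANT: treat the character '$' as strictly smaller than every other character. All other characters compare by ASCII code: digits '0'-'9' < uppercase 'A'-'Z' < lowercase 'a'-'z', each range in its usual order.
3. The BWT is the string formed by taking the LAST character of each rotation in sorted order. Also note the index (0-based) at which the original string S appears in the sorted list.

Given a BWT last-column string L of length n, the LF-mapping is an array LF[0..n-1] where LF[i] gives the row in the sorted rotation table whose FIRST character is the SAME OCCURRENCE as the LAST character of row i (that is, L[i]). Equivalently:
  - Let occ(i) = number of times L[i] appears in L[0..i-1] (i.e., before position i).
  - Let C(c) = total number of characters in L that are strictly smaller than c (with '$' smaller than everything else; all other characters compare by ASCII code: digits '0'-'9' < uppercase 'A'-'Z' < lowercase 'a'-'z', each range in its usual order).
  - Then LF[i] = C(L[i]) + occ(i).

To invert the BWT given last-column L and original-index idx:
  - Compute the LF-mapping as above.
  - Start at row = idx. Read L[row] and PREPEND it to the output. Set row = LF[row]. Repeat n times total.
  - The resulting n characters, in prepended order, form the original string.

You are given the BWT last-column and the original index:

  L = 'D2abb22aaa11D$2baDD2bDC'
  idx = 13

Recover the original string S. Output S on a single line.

Answer: Dba2b21DDaaCbb222a1DaD$

Derivation:
LF mapping: 9 3 14 19 20 4 5 15 16 17 1 2 10 0 6 21 18 11 12 7 22 13 8
Walk LF starting at row 13, prepending L[row]:
  step 1: row=13, L[13]='$', prepend. Next row=LF[13]=0
  step 2: row=0, L[0]='D', prepend. Next row=LF[0]=9
  step 3: row=9, L[9]='a', prepend. Next row=LF[9]=17
  step 4: row=17, L[17]='D', prepend. Next row=LF[17]=11
  step 5: row=11, L[11]='1', prepend. Next row=LF[11]=2
  step 6: row=2, L[2]='a', prepend. Next row=LF[2]=14
  step 7: row=14, L[14]='2', prepend. Next row=LF[14]=6
  step 8: row=6, L[6]='2', prepend. Next row=LF[6]=5
  step 9: row=5, L[5]='2', prepend. Next row=LF[5]=4
  step 10: row=4, L[4]='b', prepend. Next row=LF[4]=20
  step 11: row=20, L[20]='b', prepend. Next row=LF[20]=22
  step 12: row=22, L[22]='C', prepend. Next row=LF[22]=8
  step 13: row=8, L[8]='a', prepend. Next row=LF[8]=16
  step 14: row=16, L[16]='a', prepend. Next row=LF[16]=18
  step 15: row=18, L[18]='D', prepend. Next row=LF[18]=12
  step 16: row=12, L[12]='D', prepend. Next row=LF[12]=10
  step 17: row=10, L[10]='1', prepend. Next row=LF[10]=1
  step 18: row=1, L[1]='2', prepend. Next row=LF[1]=3
  step 19: row=3, L[3]='b', prepend. Next row=LF[3]=19
  step 20: row=19, L[19]='2', prepend. Next row=LF[19]=7
  step 21: row=7, L[7]='a', prepend. Next row=LF[7]=15
  step 22: row=15, L[15]='b', prepend. Next row=LF[15]=21
  step 23: row=21, L[21]='D', prepend. Next row=LF[21]=13
Reversed output: Dba2b21DDaaCbb222a1DaD$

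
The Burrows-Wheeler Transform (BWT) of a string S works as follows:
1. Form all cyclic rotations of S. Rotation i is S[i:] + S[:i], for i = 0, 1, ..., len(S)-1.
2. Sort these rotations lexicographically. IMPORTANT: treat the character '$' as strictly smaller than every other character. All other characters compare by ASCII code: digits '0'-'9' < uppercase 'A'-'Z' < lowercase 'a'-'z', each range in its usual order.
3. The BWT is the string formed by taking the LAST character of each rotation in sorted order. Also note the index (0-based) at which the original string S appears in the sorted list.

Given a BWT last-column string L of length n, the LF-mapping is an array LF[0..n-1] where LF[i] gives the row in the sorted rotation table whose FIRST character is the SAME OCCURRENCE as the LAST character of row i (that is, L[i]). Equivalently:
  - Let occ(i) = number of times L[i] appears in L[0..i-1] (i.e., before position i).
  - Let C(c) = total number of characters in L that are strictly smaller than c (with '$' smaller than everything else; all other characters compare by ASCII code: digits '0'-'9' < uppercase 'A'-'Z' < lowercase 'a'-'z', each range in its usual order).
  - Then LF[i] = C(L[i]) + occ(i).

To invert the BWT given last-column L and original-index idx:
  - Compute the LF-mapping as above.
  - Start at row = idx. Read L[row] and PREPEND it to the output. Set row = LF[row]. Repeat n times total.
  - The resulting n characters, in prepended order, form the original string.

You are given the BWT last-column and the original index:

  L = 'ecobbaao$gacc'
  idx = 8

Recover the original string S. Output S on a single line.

LF mapping: 9 6 11 4 5 1 2 12 0 10 3 7 8
Walk LF starting at row 8, prepending L[row]:
  step 1: row=8, L[8]='$', prepend. Next row=LF[8]=0
  step 2: row=0, L[0]='e', prepend. Next row=LF[0]=9
  step 3: row=9, L[9]='g', prepend. Next row=LF[9]=10
  step 4: row=10, L[10]='a', prepend. Next row=LF[10]=3
  step 5: row=3, L[3]='b', prepend. Next row=LF[3]=4
  step 6: row=4, L[4]='b', prepend. Next row=LF[4]=5
  step 7: row=5, L[5]='a', prepend. Next row=LF[5]=1
  step 8: row=1, L[1]='c', prepend. Next row=LF[1]=6
  step 9: row=6, L[6]='a', prepend. Next row=LF[6]=2
  step 10: row=2, L[2]='o', prepend. Next row=LF[2]=11
  step 11: row=11, L[11]='c', prepend. Next row=LF[11]=7
  step 12: row=7, L[7]='o', prepend. Next row=LF[7]=12
  step 13: row=12, L[12]='c', prepend. Next row=LF[12]=8
Reversed output: cocoacabbage$

Answer: cocoacabbage$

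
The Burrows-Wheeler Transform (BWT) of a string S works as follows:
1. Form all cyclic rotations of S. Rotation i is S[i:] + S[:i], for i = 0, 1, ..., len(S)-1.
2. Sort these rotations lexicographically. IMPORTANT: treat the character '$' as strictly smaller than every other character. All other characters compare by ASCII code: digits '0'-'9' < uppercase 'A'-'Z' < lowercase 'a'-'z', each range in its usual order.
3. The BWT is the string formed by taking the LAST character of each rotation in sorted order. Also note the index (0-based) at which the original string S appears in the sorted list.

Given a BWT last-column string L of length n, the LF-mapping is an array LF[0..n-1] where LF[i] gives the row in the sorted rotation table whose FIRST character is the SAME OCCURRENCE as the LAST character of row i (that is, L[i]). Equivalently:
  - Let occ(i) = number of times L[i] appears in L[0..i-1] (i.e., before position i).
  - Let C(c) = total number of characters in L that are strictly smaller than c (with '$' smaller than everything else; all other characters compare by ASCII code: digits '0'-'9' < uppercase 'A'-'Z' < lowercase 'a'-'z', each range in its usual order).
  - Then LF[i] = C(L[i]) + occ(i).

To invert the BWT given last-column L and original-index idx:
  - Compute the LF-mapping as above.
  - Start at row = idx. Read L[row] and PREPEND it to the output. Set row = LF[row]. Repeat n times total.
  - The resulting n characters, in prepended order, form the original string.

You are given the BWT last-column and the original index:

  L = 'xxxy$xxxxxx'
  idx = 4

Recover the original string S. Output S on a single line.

LF mapping: 1 2 3 10 0 4 5 6 7 8 9
Walk LF starting at row 4, prepending L[row]:
  step 1: row=4, L[4]='$', prepend. Next row=LF[4]=0
  step 2: row=0, L[0]='x', prepend. Next row=LF[0]=1
  step 3: row=1, L[1]='x', prepend. Next row=LF[1]=2
  step 4: row=2, L[2]='x', prepend. Next row=LF[2]=3
  step 5: row=3, L[3]='y', prepend. Next row=LF[3]=10
  step 6: row=10, L[10]='x', prepend. Next row=LF[10]=9
  step 7: row=9, L[9]='x', prepend. Next row=LF[9]=8
  step 8: row=8, L[8]='x', prepend. Next row=LF[8]=7
  step 9: row=7, L[7]='x', prepend. Next row=LF[7]=6
  step 10: row=6, L[6]='x', prepend. Next row=LF[6]=5
  step 11: row=5, L[5]='x', prepend. Next row=LF[5]=4
Reversed output: xxxxxxyxxx$

Answer: xxxxxxyxxx$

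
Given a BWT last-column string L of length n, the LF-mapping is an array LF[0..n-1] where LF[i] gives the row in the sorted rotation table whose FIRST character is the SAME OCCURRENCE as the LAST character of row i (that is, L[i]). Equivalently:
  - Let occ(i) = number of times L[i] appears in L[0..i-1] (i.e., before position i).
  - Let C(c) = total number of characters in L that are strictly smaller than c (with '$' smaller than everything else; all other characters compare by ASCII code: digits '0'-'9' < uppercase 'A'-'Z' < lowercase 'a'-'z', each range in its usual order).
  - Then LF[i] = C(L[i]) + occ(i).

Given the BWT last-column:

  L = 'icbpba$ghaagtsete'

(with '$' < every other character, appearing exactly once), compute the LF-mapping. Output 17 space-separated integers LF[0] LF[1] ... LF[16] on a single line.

Answer: 12 6 4 13 5 1 0 9 11 2 3 10 15 14 7 16 8

Derivation:
Char counts: '$':1, 'a':3, 'b':2, 'c':1, 'e':2, 'g':2, 'h':1, 'i':1, 'p':1, 's':1, 't':2
C (first-col start): C('$')=0, C('a')=1, C('b')=4, C('c')=6, C('e')=7, C('g')=9, C('h')=11, C('i')=12, C('p')=13, C('s')=14, C('t')=15
L[0]='i': occ=0, LF[0]=C('i')+0=12+0=12
L[1]='c': occ=0, LF[1]=C('c')+0=6+0=6
L[2]='b': occ=0, LF[2]=C('b')+0=4+0=4
L[3]='p': occ=0, LF[3]=C('p')+0=13+0=13
L[4]='b': occ=1, LF[4]=C('b')+1=4+1=5
L[5]='a': occ=0, LF[5]=C('a')+0=1+0=1
L[6]='$': occ=0, LF[6]=C('$')+0=0+0=0
L[7]='g': occ=0, LF[7]=C('g')+0=9+0=9
L[8]='h': occ=0, LF[8]=C('h')+0=11+0=11
L[9]='a': occ=1, LF[9]=C('a')+1=1+1=2
L[10]='a': occ=2, LF[10]=C('a')+2=1+2=3
L[11]='g': occ=1, LF[11]=C('g')+1=9+1=10
L[12]='t': occ=0, LF[12]=C('t')+0=15+0=15
L[13]='s': occ=0, LF[13]=C('s')+0=14+0=14
L[14]='e': occ=0, LF[14]=C('e')+0=7+0=7
L[15]='t': occ=1, LF[15]=C('t')+1=15+1=16
L[16]='e': occ=1, LF[16]=C('e')+1=7+1=8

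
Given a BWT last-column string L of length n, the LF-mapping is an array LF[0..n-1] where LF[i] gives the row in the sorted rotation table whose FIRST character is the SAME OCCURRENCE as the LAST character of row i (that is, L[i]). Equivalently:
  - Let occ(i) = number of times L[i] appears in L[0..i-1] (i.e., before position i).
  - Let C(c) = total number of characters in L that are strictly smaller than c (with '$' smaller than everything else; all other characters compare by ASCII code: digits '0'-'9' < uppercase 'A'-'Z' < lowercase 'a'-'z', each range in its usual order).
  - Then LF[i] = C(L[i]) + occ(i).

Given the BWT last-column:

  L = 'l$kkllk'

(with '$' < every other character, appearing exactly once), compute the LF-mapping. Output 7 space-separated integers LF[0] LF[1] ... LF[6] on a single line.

Char counts: '$':1, 'k':3, 'l':3
C (first-col start): C('$')=0, C('k')=1, C('l')=4
L[0]='l': occ=0, LF[0]=C('l')+0=4+0=4
L[1]='$': occ=0, LF[1]=C('$')+0=0+0=0
L[2]='k': occ=0, LF[2]=C('k')+0=1+0=1
L[3]='k': occ=1, LF[3]=C('k')+1=1+1=2
L[4]='l': occ=1, LF[4]=C('l')+1=4+1=5
L[5]='l': occ=2, LF[5]=C('l')+2=4+2=6
L[6]='k': occ=2, LF[6]=C('k')+2=1+2=3

Answer: 4 0 1 2 5 6 3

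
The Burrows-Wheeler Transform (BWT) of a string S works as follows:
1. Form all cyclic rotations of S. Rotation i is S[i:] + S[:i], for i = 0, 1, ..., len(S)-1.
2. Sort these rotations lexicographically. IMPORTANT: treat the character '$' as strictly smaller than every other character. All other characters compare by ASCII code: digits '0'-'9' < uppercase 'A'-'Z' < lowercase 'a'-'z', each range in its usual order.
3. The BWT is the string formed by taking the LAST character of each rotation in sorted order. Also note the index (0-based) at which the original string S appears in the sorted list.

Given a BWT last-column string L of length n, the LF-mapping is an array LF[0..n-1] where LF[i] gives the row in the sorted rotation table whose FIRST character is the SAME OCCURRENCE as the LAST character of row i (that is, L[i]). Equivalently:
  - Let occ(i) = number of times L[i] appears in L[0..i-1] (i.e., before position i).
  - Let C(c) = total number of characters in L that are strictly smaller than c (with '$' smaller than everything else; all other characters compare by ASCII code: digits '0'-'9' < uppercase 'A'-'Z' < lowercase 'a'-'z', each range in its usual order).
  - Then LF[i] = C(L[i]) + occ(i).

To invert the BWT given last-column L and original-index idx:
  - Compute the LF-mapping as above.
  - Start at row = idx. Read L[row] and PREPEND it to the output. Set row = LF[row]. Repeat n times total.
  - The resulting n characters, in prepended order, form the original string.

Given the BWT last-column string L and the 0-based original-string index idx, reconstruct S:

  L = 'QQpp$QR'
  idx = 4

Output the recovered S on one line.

Answer: RpQpQQ$

Derivation:
LF mapping: 1 2 5 6 0 3 4
Walk LF starting at row 4, prepending L[row]:
  step 1: row=4, L[4]='$', prepend. Next row=LF[4]=0
  step 2: row=0, L[0]='Q', prepend. Next row=LF[0]=1
  step 3: row=1, L[1]='Q', prepend. Next row=LF[1]=2
  step 4: row=2, L[2]='p', prepend. Next row=LF[2]=5
  step 5: row=5, L[5]='Q', prepend. Next row=LF[5]=3
  step 6: row=3, L[3]='p', prepend. Next row=LF[3]=6
  step 7: row=6, L[6]='R', prepend. Next row=LF[6]=4
Reversed output: RpQpQQ$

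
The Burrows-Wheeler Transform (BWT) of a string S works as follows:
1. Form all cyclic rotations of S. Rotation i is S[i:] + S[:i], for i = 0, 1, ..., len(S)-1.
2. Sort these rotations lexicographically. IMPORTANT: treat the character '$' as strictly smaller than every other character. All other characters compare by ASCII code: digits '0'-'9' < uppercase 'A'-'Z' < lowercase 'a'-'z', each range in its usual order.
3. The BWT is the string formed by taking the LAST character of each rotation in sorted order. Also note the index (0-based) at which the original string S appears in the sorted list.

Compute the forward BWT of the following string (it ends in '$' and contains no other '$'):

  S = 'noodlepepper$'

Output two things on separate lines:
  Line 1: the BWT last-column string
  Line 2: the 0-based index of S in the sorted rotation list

Answer: rolppd$onepee
6

Derivation:
All 13 rotations (rotation i = S[i:]+S[:i]):
  rot[0] = noodlepepper$
  rot[1] = oodlepepper$n
  rot[2] = odlepepper$no
  rot[3] = dlepepper$noo
  rot[4] = lepepper$nood
  rot[5] = epepper$noodl
  rot[6] = pepper$noodle
  rot[7] = epper$noodlep
  rot[8] = pper$noodlepe
  rot[9] = per$noodlepep
  rot[10] = er$noodlepepp
  rot[11] = r$noodlepeppe
  rot[12] = $noodlepepper
Sorted (with $ < everything):
  sorted[0] = $noodlepepper  (last char: 'r')
  sorted[1] = dlepepper$noo  (last char: 'o')
  sorted[2] = epepper$noodl  (last char: 'l')
  sorted[3] = epper$noodlep  (last char: 'p')
  sorted[4] = er$noodlepepp  (last char: 'p')
  sorted[5] = lepepper$nood  (last char: 'd')
  sorted[6] = noodlepepper$  (last char: '$')
  sorted[7] = odlepepper$no  (last char: 'o')
  sorted[8] = oodlepepper$n  (last char: 'n')
  sorted[9] = pepper$noodle  (last char: 'e')
  sorted[10] = per$noodlepep  (last char: 'p')
  sorted[11] = pper$noodlepe  (last char: 'e')
  sorted[12] = r$noodlepeppe  (last char: 'e')
Last column: rolppd$onepee
Original string S is at sorted index 6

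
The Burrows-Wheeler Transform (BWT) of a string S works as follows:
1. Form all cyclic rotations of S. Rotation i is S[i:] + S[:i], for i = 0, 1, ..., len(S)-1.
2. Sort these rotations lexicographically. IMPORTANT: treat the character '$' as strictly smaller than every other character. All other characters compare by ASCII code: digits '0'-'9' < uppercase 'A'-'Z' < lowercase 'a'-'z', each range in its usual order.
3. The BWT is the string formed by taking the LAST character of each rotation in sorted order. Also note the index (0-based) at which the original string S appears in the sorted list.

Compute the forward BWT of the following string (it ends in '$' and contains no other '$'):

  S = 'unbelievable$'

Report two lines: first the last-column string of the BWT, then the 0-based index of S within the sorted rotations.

All 13 rotations (rotation i = S[i:]+S[:i]):
  rot[0] = unbelievable$
  rot[1] = nbelievable$u
  rot[2] = believable$un
  rot[3] = elievable$unb
  rot[4] = lievable$unbe
  rot[5] = ievable$unbel
  rot[6] = evable$unbeli
  rot[7] = vable$unbelie
  rot[8] = able$unbeliev
  rot[9] = ble$unbelieva
  rot[10] = le$unbelievab
  rot[11] = e$unbelievabl
  rot[12] = $unbelievable
Sorted (with $ < everything):
  sorted[0] = $unbelievable  (last char: 'e')
  sorted[1] = able$unbeliev  (last char: 'v')
  sorted[2] = believable$un  (last char: 'n')
  sorted[3] = ble$unbelieva  (last char: 'a')
  sorted[4] = e$unbelievabl  (last char: 'l')
  sorted[5] = elievable$unb  (last char: 'b')
  sorted[6] = evable$unbeli  (last char: 'i')
  sorted[7] = ievable$unbel  (last char: 'l')
  sorted[8] = le$unbelievab  (last char: 'b')
  sorted[9] = lievable$unbe  (last char: 'e')
  sorted[10] = nbelievable$u  (last char: 'u')
  sorted[11] = unbelievable$  (last char: '$')
  sorted[12] = vable$unbelie  (last char: 'e')
Last column: evnalbilbeu$e
Original string S is at sorted index 11

Answer: evnalbilbeu$e
11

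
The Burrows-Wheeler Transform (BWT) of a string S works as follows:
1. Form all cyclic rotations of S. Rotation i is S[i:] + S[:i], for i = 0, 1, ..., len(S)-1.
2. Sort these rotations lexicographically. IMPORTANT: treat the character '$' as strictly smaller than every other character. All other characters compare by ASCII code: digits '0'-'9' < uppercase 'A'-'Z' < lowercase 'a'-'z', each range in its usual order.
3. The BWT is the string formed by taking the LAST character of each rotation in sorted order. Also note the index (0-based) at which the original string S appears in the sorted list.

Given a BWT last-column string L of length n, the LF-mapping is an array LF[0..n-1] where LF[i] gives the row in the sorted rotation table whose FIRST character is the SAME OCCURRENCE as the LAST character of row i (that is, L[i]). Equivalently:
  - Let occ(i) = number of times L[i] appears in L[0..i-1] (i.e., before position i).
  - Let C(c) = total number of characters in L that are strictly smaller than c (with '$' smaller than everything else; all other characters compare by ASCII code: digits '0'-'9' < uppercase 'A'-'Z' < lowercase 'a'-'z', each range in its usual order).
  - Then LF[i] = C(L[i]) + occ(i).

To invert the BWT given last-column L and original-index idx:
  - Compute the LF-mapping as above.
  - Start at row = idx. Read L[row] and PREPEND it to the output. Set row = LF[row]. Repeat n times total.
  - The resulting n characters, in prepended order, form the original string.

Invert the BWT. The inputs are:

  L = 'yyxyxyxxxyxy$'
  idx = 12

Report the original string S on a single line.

Answer: yyyxxyxyxxxy$

Derivation:
LF mapping: 7 8 1 9 2 10 3 4 5 11 6 12 0
Walk LF starting at row 12, prepending L[row]:
  step 1: row=12, L[12]='$', prepend. Next row=LF[12]=0
  step 2: row=0, L[0]='y', prepend. Next row=LF[0]=7
  step 3: row=7, L[7]='x', prepend. Next row=LF[7]=4
  step 4: row=4, L[4]='x', prepend. Next row=LF[4]=2
  step 5: row=2, L[2]='x', prepend. Next row=LF[2]=1
  step 6: row=1, L[1]='y', prepend. Next row=LF[1]=8
  step 7: row=8, L[8]='x', prepend. Next row=LF[8]=5
  step 8: row=5, L[5]='y', prepend. Next row=LF[5]=10
  step 9: row=10, L[10]='x', prepend. Next row=LF[10]=6
  step 10: row=6, L[6]='x', prepend. Next row=LF[6]=3
  step 11: row=3, L[3]='y', prepend. Next row=LF[3]=9
  step 12: row=9, L[9]='y', prepend. Next row=LF[9]=11
  step 13: row=11, L[11]='y', prepend. Next row=LF[11]=12
Reversed output: yyyxxyxyxxxy$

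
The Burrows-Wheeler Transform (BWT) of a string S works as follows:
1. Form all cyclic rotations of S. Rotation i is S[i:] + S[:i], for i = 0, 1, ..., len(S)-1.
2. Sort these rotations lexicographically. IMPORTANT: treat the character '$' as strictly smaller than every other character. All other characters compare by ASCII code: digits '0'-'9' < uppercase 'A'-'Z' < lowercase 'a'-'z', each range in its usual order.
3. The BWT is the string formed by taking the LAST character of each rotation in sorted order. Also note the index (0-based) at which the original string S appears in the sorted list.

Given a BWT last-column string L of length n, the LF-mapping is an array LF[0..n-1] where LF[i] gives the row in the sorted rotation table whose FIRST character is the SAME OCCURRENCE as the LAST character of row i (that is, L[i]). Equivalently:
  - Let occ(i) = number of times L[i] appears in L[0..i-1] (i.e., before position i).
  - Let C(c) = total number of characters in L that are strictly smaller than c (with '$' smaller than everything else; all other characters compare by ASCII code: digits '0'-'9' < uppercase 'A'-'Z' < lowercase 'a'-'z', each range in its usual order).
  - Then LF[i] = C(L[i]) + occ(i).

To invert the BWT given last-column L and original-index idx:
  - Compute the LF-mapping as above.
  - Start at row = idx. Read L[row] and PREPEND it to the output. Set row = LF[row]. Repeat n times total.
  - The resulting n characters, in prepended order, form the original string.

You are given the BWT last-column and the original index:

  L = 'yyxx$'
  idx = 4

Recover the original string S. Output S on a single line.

LF mapping: 3 4 1 2 0
Walk LF starting at row 4, prepending L[row]:
  step 1: row=4, L[4]='$', prepend. Next row=LF[4]=0
  step 2: row=0, L[0]='y', prepend. Next row=LF[0]=3
  step 3: row=3, L[3]='x', prepend. Next row=LF[3]=2
  step 4: row=2, L[2]='x', prepend. Next row=LF[2]=1
  step 5: row=1, L[1]='y', prepend. Next row=LF[1]=4
Reversed output: yxxy$

Answer: yxxy$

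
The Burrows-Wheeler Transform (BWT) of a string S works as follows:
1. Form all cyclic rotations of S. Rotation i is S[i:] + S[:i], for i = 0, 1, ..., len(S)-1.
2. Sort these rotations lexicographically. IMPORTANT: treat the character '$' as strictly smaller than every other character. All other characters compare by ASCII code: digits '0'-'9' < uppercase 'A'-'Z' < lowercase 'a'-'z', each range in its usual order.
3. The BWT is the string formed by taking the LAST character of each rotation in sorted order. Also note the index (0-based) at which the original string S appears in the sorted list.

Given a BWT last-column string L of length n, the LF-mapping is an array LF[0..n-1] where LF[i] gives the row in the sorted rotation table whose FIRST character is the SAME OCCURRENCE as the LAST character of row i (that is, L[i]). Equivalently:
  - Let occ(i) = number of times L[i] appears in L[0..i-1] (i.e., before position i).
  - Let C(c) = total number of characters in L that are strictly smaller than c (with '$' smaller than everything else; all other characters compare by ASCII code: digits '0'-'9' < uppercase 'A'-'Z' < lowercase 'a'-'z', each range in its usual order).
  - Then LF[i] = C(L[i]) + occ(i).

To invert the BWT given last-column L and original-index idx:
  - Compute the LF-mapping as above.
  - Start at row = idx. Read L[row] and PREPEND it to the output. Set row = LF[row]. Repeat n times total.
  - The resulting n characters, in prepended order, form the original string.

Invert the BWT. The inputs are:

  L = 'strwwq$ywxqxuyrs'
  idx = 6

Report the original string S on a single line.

LF mapping: 5 7 3 9 10 1 0 14 11 12 2 13 8 15 4 6
Walk LF starting at row 6, prepending L[row]:
  step 1: row=6, L[6]='$', prepend. Next row=LF[6]=0
  step 2: row=0, L[0]='s', prepend. Next row=LF[0]=5
  step 3: row=5, L[5]='q', prepend. Next row=LF[5]=1
  step 4: row=1, L[1]='t', prepend. Next row=LF[1]=7
  step 5: row=7, L[7]='y', prepend. Next row=LF[7]=14
  step 6: row=14, L[14]='r', prepend. Next row=LF[14]=4
  step 7: row=4, L[4]='w', prepend. Next row=LF[4]=10
  step 8: row=10, L[10]='q', prepend. Next row=LF[10]=2
  step 9: row=2, L[2]='r', prepend. Next row=LF[2]=3
  step 10: row=3, L[3]='w', prepend. Next row=LF[3]=9
  step 11: row=9, L[9]='x', prepend. Next row=LF[9]=12
  step 12: row=12, L[12]='u', prepend. Next row=LF[12]=8
  step 13: row=8, L[8]='w', prepend. Next row=LF[8]=11
  step 14: row=11, L[11]='x', prepend. Next row=LF[11]=13
  step 15: row=13, L[13]='y', prepend. Next row=LF[13]=15
  step 16: row=15, L[15]='s', prepend. Next row=LF[15]=6
Reversed output: syxwuxwrqwrytqs$

Answer: syxwuxwrqwrytqs$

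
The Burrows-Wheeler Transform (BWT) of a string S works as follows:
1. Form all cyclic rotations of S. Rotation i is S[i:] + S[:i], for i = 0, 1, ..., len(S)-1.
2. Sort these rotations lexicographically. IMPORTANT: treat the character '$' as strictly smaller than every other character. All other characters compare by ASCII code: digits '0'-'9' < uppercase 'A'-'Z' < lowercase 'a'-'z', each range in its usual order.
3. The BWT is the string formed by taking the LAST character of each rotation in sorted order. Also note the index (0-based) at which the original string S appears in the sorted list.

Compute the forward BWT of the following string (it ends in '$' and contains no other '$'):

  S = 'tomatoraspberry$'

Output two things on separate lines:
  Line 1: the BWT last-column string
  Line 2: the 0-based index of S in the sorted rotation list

Answer: yrmpbottsoera$ar
13

Derivation:
All 16 rotations (rotation i = S[i:]+S[:i]):
  rot[0] = tomatoraspberry$
  rot[1] = omatoraspberry$t
  rot[2] = matoraspberry$to
  rot[3] = atoraspberry$tom
  rot[4] = toraspberry$toma
  rot[5] = oraspberry$tomat
  rot[6] = raspberry$tomato
  rot[7] = aspberry$tomator
  rot[8] = spberry$tomatora
  rot[9] = pberry$tomatoras
  rot[10] = berry$tomatorasp
  rot[11] = erry$tomatoraspb
  rot[12] = rry$tomatoraspbe
  rot[13] = ry$tomatoraspber
  rot[14] = y$tomatoraspberr
  rot[15] = $tomatoraspberry
Sorted (with $ < everything):
  sorted[0] = $tomatoraspberry  (last char: 'y')
  sorted[1] = aspberry$tomator  (last char: 'r')
  sorted[2] = atoraspberry$tom  (last char: 'm')
  sorted[3] = berry$tomatorasp  (last char: 'p')
  sorted[4] = erry$tomatoraspb  (last char: 'b')
  sorted[5] = matoraspberry$to  (last char: 'o')
  sorted[6] = omatoraspberry$t  (last char: 't')
  sorted[7] = oraspberry$tomat  (last char: 't')
  sorted[8] = pberry$tomatoras  (last char: 's')
  sorted[9] = raspberry$tomato  (last char: 'o')
  sorted[10] = rry$tomatoraspbe  (last char: 'e')
  sorted[11] = ry$tomatoraspber  (last char: 'r')
  sorted[12] = spberry$tomatora  (last char: 'a')
  sorted[13] = tomatoraspberry$  (last char: '$')
  sorted[14] = toraspberry$toma  (last char: 'a')
  sorted[15] = y$tomatoraspberr  (last char: 'r')
Last column: yrmpbottsoera$ar
Original string S is at sorted index 13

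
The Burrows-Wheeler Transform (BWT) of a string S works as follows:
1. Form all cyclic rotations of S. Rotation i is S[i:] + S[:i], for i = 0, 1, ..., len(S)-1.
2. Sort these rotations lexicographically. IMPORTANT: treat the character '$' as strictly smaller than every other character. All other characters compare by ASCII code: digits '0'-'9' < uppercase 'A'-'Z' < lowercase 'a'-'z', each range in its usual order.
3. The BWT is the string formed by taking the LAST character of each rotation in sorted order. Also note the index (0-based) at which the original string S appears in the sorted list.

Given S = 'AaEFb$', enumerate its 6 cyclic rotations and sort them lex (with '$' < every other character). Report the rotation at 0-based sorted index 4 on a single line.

All 6 rotations (rotation i = S[i:]+S[:i]):
  rot[0] = AaEFb$
  rot[1] = aEFb$A
  rot[2] = EFb$Aa
  rot[3] = Fb$AaE
  rot[4] = b$AaEF
  rot[5] = $AaEFb
Sorted (with $ < everything):
  sorted[0] = $AaEFb
  sorted[1] = AaEFb$
  sorted[2] = EFb$Aa
  sorted[3] = Fb$AaE
  sorted[4] = aEFb$A
  sorted[5] = b$AaEF
sorted[4] = aEFb$A

Answer: aEFb$A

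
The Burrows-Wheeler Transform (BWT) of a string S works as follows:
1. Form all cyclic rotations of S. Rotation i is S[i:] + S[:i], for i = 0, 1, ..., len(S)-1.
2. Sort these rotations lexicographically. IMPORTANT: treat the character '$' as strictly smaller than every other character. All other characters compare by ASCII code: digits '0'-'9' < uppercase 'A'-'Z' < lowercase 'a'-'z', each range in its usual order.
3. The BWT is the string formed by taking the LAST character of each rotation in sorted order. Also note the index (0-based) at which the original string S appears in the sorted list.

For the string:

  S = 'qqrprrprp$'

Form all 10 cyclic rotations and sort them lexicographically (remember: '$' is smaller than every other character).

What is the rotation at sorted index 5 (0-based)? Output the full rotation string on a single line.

Answer: qrprrprp$q

Derivation:
All 10 rotations (rotation i = S[i:]+S[:i]):
  rot[0] = qqrprrprp$
  rot[1] = qrprrprp$q
  rot[2] = rprrprp$qq
  rot[3] = prrprp$qqr
  rot[4] = rrprp$qqrp
  rot[5] = rprp$qqrpr
  rot[6] = prp$qqrprr
  rot[7] = rp$qqrprrp
  rot[8] = p$qqrprrpr
  rot[9] = $qqrprrprp
Sorted (with $ < everything):
  sorted[0] = $qqrprrprp
  sorted[1] = p$qqrprrpr
  sorted[2] = prp$qqrprr
  sorted[3] = prrprp$qqr
  sorted[4] = qqrprrprp$
  sorted[5] = qrprrprp$q
  sorted[6] = rp$qqrprrp
  sorted[7] = rprp$qqrpr
  sorted[8] = rprrprp$qq
  sorted[9] = rrprp$qqrp
sorted[5] = qrprrprp$q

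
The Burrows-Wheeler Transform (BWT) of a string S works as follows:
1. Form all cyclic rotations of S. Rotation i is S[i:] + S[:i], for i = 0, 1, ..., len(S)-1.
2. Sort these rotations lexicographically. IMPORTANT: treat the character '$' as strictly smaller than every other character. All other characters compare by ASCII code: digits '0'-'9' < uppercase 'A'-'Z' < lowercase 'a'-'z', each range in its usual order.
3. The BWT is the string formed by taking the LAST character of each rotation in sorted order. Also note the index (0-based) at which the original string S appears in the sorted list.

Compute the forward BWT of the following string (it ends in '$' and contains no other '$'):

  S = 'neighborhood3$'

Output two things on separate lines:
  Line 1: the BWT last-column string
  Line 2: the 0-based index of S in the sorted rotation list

Answer: 3dhonigre$ohbo
9

Derivation:
All 14 rotations (rotation i = S[i:]+S[:i]):
  rot[0] = neighborhood3$
  rot[1] = eighborhood3$n
  rot[2] = ighborhood3$ne
  rot[3] = ghborhood3$nei
  rot[4] = hborhood3$neig
  rot[5] = borhood3$neigh
  rot[6] = orhood3$neighb
  rot[7] = rhood3$neighbo
  rot[8] = hood3$neighbor
  rot[9] = ood3$neighborh
  rot[10] = od3$neighborho
  rot[11] = d3$neighborhoo
  rot[12] = 3$neighborhood
  rot[13] = $neighborhood3
Sorted (with $ < everything):
  sorted[0] = $neighborhood3  (last char: '3')
  sorted[1] = 3$neighborhood  (last char: 'd')
  sorted[2] = borhood3$neigh  (last char: 'h')
  sorted[3] = d3$neighborhoo  (last char: 'o')
  sorted[4] = eighborhood3$n  (last char: 'n')
  sorted[5] = ghborhood3$nei  (last char: 'i')
  sorted[6] = hborhood3$neig  (last char: 'g')
  sorted[7] = hood3$neighbor  (last char: 'r')
  sorted[8] = ighborhood3$ne  (last char: 'e')
  sorted[9] = neighborhood3$  (last char: '$')
  sorted[10] = od3$neighborho  (last char: 'o')
  sorted[11] = ood3$neighborh  (last char: 'h')
  sorted[12] = orhood3$neighb  (last char: 'b')
  sorted[13] = rhood3$neighbo  (last char: 'o')
Last column: 3dhonigre$ohbo
Original string S is at sorted index 9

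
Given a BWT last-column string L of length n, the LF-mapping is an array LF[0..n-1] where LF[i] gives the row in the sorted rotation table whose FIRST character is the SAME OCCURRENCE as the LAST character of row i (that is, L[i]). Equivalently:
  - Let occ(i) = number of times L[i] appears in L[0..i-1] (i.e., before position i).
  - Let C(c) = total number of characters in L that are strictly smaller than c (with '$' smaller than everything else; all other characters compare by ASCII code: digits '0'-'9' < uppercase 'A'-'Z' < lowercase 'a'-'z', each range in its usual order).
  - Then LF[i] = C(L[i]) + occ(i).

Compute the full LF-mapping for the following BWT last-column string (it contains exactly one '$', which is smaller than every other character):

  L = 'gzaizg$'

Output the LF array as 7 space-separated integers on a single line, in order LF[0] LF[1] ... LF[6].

Answer: 2 5 1 4 6 3 0

Derivation:
Char counts: '$':1, 'a':1, 'g':2, 'i':1, 'z':2
C (first-col start): C('$')=0, C('a')=1, C('g')=2, C('i')=4, C('z')=5
L[0]='g': occ=0, LF[0]=C('g')+0=2+0=2
L[1]='z': occ=0, LF[1]=C('z')+0=5+0=5
L[2]='a': occ=0, LF[2]=C('a')+0=1+0=1
L[3]='i': occ=0, LF[3]=C('i')+0=4+0=4
L[4]='z': occ=1, LF[4]=C('z')+1=5+1=6
L[5]='g': occ=1, LF[5]=C('g')+1=2+1=3
L[6]='$': occ=0, LF[6]=C('$')+0=0+0=0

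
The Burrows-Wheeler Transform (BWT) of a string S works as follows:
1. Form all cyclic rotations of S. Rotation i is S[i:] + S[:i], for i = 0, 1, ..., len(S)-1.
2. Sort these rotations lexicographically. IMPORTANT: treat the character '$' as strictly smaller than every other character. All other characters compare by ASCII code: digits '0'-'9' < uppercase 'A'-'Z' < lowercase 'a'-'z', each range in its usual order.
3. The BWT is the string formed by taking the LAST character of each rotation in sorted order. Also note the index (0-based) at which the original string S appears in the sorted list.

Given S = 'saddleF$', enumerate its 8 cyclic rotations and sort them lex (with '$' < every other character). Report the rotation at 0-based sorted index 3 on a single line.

Answer: ddleF$sa

Derivation:
All 8 rotations (rotation i = S[i:]+S[:i]):
  rot[0] = saddleF$
  rot[1] = addleF$s
  rot[2] = ddleF$sa
  rot[3] = dleF$sad
  rot[4] = leF$sadd
  rot[5] = eF$saddl
  rot[6] = F$saddle
  rot[7] = $saddleF
Sorted (with $ < everything):
  sorted[0] = $saddleF
  sorted[1] = F$saddle
  sorted[2] = addleF$s
  sorted[3] = ddleF$sa
  sorted[4] = dleF$sad
  sorted[5] = eF$saddl
  sorted[6] = leF$sadd
  sorted[7] = saddleF$
sorted[3] = ddleF$sa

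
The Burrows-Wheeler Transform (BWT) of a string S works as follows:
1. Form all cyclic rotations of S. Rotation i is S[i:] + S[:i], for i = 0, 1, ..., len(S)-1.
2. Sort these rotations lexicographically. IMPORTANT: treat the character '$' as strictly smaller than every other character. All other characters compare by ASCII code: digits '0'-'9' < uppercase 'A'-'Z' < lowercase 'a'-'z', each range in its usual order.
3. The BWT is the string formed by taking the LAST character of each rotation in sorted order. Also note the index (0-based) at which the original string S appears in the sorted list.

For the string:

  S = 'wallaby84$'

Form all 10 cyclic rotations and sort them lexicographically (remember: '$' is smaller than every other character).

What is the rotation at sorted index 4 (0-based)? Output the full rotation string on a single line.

All 10 rotations (rotation i = S[i:]+S[:i]):
  rot[0] = wallaby84$
  rot[1] = allaby84$w
  rot[2] = llaby84$wa
  rot[3] = laby84$wal
  rot[4] = aby84$wall
  rot[5] = by84$walla
  rot[6] = y84$wallab
  rot[7] = 84$wallaby
  rot[8] = 4$wallaby8
  rot[9] = $wallaby84
Sorted (with $ < everything):
  sorted[0] = $wallaby84
  sorted[1] = 4$wallaby8
  sorted[2] = 84$wallaby
  sorted[3] = aby84$wall
  sorted[4] = allaby84$w
  sorted[5] = by84$walla
  sorted[6] = laby84$wal
  sorted[7] = llaby84$wa
  sorted[8] = wallaby84$
  sorted[9] = y84$wallab
sorted[4] = allaby84$w

Answer: allaby84$w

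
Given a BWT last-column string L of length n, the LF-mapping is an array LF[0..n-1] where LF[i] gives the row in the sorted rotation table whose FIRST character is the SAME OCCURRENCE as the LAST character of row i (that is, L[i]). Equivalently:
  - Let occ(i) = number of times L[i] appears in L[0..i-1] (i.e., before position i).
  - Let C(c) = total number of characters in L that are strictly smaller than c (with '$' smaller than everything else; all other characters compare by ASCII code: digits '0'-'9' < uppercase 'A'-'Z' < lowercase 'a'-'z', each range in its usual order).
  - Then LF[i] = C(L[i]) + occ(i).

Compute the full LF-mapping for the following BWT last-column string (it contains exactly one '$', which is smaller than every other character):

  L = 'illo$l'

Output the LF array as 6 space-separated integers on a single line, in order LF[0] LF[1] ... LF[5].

Char counts: '$':1, 'i':1, 'l':3, 'o':1
C (first-col start): C('$')=0, C('i')=1, C('l')=2, C('o')=5
L[0]='i': occ=0, LF[0]=C('i')+0=1+0=1
L[1]='l': occ=0, LF[1]=C('l')+0=2+0=2
L[2]='l': occ=1, LF[2]=C('l')+1=2+1=3
L[3]='o': occ=0, LF[3]=C('o')+0=5+0=5
L[4]='$': occ=0, LF[4]=C('$')+0=0+0=0
L[5]='l': occ=2, LF[5]=C('l')+2=2+2=4

Answer: 1 2 3 5 0 4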